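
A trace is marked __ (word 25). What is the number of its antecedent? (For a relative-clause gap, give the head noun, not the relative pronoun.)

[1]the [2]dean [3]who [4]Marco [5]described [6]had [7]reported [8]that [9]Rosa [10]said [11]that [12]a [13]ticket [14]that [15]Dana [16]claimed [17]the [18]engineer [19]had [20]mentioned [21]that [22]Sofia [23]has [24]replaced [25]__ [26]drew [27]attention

13

The gap at 25 is the object of "replaced", inside a relative clause.
The relative pronoun is "that" (word 14); it is bound by the head noun immediately before it.
Its filler is the head noun "ticket", at word 13.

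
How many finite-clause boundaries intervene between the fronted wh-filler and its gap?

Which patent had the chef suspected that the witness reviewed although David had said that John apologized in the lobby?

1

"which patent" is extracted from the object of "reviewed".
Boundaries crossed, outermost first: [that] — 1 in total.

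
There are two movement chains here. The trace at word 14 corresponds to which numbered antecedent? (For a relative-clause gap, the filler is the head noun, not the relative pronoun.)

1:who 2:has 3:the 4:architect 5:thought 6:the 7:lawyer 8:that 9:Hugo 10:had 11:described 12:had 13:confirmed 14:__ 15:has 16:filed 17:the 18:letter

The marked gap is the subject of "filed".
Its filler is the fronted wh-phrase "who", at word 1.
(The other dependency links word 7 to a gap after word 11.)

1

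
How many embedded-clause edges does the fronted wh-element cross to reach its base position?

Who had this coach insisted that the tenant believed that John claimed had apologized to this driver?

3

"who" is extracted from the subject of "apologized".
Boundaries crossed, outermost first: [that], [that], [Ø] — 3 in total.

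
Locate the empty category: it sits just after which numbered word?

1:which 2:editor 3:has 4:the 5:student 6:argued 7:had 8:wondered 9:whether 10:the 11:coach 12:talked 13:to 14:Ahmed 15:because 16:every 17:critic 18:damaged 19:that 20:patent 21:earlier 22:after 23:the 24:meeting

6

The displaced element is "which editor" (word 2).
It is linked across 1 clause boundary (Ø).
It functions as the subject of "wondered", so the gap sits immediately after word 6 ("argued").
Base order: The student has argued that which editor had wondered whether the coach talked to Ahmed because every critic damaged that patent earlier after the meeting.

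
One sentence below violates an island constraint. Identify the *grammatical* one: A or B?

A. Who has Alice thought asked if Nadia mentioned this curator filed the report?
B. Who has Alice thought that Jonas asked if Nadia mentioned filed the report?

In B, the wh-phrase is extracted from inside a wh-island (introduced by "if"), which blocks movement.
In A, the extraction path crosses only that-complement boundaries, which are transparent.
So A is grammatical.

A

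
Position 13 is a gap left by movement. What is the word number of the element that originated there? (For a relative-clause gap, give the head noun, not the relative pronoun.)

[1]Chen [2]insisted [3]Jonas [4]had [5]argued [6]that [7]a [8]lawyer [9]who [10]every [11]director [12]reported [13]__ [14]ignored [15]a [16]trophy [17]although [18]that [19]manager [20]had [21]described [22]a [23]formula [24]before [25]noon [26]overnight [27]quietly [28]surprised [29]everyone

The gap at 13 is the subject of "ignored", inside a relative clause.
The relative pronoun is "who" (word 9); it is bound by the head noun immediately before it.
Its filler is the head noun "lawyer", at word 8.

8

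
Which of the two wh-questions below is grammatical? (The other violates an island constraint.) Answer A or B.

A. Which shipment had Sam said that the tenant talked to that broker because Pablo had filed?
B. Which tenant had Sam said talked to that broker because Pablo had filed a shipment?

In A, the wh-phrase is extracted from inside an adjunct island (introduced by "because"), which blocks movement.
In B, the extraction path crosses only that-complement boundaries, which are transparent.
So B is grammatical.

B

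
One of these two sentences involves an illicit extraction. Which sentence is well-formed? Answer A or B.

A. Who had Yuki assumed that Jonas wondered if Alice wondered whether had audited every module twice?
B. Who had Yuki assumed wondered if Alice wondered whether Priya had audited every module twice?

In A, the wh-phrase is extracted from inside a wh-island (introduced by "if"), which blocks movement.
In B, the extraction path crosses only that-complement boundaries, which are transparent.
So B is grammatical.

B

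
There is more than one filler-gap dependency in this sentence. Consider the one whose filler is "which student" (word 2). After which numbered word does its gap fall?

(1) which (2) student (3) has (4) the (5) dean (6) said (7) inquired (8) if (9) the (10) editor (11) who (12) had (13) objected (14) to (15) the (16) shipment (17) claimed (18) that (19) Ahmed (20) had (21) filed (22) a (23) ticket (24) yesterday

6

The displaced element is "which student" (word 2).
It is linked across 1 clause boundary (Ø).
It functions as the subject of "inquired", so the gap sits immediately after word 6 ("said").
Base order: The dean has said which student inquired if the editor who had objected to the shipment claimed that Ahmed had filed a ticket yesterday.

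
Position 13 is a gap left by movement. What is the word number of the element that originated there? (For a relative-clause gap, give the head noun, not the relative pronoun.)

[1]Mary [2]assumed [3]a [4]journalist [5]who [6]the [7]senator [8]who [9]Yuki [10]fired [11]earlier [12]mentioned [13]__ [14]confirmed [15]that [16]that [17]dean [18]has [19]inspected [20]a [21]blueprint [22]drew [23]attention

The gap at 13 is the subject of "confirmed", inside a relative clause.
The relative pronoun is "who" (word 5); it is bound by the head noun immediately before it.
Its filler is the head noun "journalist", at word 4.

4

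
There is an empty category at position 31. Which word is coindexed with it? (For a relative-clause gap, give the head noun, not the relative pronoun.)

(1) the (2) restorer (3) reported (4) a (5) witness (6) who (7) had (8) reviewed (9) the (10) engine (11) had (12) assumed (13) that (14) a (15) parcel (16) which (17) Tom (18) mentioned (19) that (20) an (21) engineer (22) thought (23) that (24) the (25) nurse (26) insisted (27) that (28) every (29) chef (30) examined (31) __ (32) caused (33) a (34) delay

15

The gap at 31 is the object of "examined", inside a relative clause.
The relative pronoun is "which" (word 16); it is bound by the head noun immediately before it.
Its filler is the head noun "parcel", at word 15.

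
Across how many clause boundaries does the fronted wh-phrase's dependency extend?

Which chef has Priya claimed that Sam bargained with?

"which chef" is extracted from the PP object of "bargained".
Boundaries crossed, outermost first: [that] — 1 in total.

1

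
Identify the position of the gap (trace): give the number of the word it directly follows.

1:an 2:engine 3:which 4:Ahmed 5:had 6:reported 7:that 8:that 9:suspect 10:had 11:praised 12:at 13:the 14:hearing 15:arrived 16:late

The displaced element is "an engine" (word 2).
It is linked across 1 clause boundary (that).
It functions as the direct object of "praised", so the gap sits immediately after word 11 ("praised").
Base order: Ahmed had reported that that suspect had praised an engine at the hearing.

11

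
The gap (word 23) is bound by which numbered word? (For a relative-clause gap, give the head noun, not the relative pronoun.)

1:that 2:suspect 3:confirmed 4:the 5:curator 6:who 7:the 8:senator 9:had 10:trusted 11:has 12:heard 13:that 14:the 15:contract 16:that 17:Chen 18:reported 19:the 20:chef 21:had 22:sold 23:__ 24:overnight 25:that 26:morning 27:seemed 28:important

The gap at 23 is the object of "sold", inside a relative clause.
The relative pronoun is "that" (word 16); it is bound by the head noun immediately before it.
Its filler is the head noun "contract", at word 15.

15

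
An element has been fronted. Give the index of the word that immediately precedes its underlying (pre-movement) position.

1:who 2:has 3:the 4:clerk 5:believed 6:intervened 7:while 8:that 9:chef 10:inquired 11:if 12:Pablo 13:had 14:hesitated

5

The displaced element is "who" (word 1).
It is linked across 1 clause boundary (Ø).
It functions as the subject of "intervened", so the gap sits immediately after word 5 ("believed").
Base order: The clerk has believed who intervened while that chef inquired if Pablo had hesitated.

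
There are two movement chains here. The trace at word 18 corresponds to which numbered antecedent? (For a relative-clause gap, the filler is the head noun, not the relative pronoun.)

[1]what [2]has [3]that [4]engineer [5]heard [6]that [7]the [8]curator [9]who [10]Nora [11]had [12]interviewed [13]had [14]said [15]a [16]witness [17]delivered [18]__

1

The marked gap is the direct object of "delivered".
Its filler is the fronted wh-phrase "what", at word 1.
(The other dependency links word 8 to a gap after word 12.)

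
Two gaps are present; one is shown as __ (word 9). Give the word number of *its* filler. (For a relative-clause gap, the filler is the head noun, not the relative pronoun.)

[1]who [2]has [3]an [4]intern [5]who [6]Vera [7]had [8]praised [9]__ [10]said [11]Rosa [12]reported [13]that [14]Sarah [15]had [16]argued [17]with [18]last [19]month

The marked gap is inside the relative clause, the direct object of "praised".
Its filler is the head noun "intern" (via "who"), at word 4.
(The other dependency links word 1 to a gap after word 17.)

4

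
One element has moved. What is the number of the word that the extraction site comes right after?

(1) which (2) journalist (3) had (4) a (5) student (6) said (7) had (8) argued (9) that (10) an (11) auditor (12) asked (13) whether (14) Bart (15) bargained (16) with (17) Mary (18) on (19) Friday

The displaced element is "which journalist" (word 2).
It is linked across 1 clause boundary (Ø).
It functions as the subject of "argued", so the gap sits immediately after word 6 ("said").
Base order: A student had said that which journalist had argued that an auditor asked whether Bart bargained with Mary on Friday.

6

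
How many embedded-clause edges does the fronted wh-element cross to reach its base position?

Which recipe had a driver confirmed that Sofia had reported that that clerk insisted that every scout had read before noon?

3

"which recipe" is extracted from the object of "read".
Boundaries crossed, outermost first: [that], [that], [that] — 3 in total.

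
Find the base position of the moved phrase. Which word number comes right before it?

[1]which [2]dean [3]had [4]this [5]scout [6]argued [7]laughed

6

The displaced element is "which dean" (word 2).
It is linked across 1 clause boundary (Ø).
It functions as the subject of "laughed", so the gap sits immediately after word 6 ("argued").
Base order: This scout had argued which dean laughed.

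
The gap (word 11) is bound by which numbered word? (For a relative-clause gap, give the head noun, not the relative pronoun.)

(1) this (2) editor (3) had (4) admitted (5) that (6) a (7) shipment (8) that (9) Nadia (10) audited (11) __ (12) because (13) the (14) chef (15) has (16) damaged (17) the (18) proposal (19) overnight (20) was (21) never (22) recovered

7

The gap at 11 is the object of "audited", inside a relative clause.
The relative pronoun is "that" (word 8); it is bound by the head noun immediately before it.
Its filler is the head noun "shipment", at word 7.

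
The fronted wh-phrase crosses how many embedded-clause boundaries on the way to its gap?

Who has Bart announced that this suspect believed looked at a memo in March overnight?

2

"who" is extracted from the subject of "looked".
Boundaries crossed, outermost first: [that], [Ø] — 2 in total.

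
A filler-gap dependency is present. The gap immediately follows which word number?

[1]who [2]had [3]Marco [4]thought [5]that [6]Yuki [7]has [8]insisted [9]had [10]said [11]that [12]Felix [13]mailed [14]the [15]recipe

8

The displaced element is "who" (word 1).
It is linked across 2 clause boundaries (that → Ø).
It functions as the subject of "said", so the gap sits immediately after word 8 ("insisted").
Base order: Marco had thought that Yuki has insisted that who had said that Felix mailed the recipe.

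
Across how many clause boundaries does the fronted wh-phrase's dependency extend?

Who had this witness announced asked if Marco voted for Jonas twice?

1

"who" is extracted from the subject of "asked".
Boundaries crossed, outermost first: [Ø] — 1 in total.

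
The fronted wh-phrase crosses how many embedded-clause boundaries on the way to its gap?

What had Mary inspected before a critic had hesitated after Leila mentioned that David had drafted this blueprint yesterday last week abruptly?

0

"what" originates inside the matrix clause — no clause boundary is crossed.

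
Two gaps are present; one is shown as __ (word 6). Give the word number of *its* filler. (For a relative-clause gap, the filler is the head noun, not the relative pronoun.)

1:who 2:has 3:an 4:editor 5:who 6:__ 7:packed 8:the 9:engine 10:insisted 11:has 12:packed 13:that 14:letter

4

The marked gap is inside the relative clause, the subject of "packed".
Its filler is the head noun "editor" (via "who"), at word 4.
(The other dependency links word 1 to a gap after word 10.)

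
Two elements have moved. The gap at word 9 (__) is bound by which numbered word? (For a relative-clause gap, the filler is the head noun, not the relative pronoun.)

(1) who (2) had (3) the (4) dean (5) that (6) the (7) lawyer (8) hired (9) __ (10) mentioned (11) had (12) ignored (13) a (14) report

4

The marked gap is inside the relative clause, the direct object of "hired".
Its filler is the head noun "dean" (via "that"), at word 4.
(The other dependency links word 1 to a gap after word 10.)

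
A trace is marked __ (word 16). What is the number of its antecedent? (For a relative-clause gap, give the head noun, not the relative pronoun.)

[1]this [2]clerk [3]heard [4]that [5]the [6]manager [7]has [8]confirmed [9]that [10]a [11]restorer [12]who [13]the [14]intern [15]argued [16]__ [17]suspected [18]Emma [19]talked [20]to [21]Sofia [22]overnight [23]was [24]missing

The gap at 16 is the subject of "suspected", inside a relative clause.
The relative pronoun is "who" (word 12); it is bound by the head noun immediately before it.
Its filler is the head noun "restorer", at word 11.

11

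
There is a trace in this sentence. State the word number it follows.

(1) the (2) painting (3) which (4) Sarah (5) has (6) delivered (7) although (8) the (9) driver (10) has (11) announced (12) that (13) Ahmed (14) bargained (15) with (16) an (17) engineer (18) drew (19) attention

The displaced element is "the painting" (word 2).
It functions as the direct object of "delivered", so the gap sits immediately after word 6 ("delivered").
Base order: Sarah has delivered the painting although the driver has announced that Ahmed bargained with an engineer.

6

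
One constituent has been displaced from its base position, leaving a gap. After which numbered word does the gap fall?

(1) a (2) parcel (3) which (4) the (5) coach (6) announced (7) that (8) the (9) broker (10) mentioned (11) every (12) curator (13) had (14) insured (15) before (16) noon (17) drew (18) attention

14

The displaced element is "a parcel" (word 2).
It is linked across 2 clause boundaries (that → Ø).
It functions as the direct object of "insured", so the gap sits immediately after word 14 ("insured").
Base order: The coach announced that the broker mentioned every curator had insured a parcel before noon.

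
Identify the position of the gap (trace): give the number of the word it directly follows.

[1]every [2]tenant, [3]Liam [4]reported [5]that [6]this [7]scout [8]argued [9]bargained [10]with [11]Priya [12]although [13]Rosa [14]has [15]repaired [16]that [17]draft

The displaced element is "every tenant" (word 2).
It is linked across 2 clause boundaries (that → Ø).
It functions as the subject of "bargained", so the gap sits immediately after word 8 ("argued").
Base order: Liam reported that this scout argued that every tenant bargained with Priya although Rosa has repaired that draft.

8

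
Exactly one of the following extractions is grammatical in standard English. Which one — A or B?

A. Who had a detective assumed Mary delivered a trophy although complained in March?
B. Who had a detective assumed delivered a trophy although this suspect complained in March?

B

In A, the wh-phrase is extracted from inside an adjunct island (introduced by "although"), which blocks movement.
In B, the extraction path crosses only that-complement boundaries, which are transparent.
So B is grammatical.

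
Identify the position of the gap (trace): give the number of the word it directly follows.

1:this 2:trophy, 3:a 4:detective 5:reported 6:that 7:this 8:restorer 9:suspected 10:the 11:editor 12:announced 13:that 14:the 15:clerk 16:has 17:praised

17

The displaced element is "this trophy" (word 2).
It is linked across 3 clause boundaries (that → Ø → that).
It functions as the direct object of "praised", so the gap sits immediately after word 17 ("praised").
Base order: A detective reported that this restorer suspected the editor announced that the clerk has praised this trophy.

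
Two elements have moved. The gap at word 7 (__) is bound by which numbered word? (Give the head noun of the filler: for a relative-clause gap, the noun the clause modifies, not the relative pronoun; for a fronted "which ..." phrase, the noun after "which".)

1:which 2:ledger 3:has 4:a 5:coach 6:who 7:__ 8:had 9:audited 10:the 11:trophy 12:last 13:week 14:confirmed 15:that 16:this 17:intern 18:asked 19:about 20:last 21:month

5

The marked gap is inside the relative clause, the subject of "audited".
Its filler is the head noun "coach" (via "who"), at word 5.
(The other dependency links word 2 to a gap after word 19.)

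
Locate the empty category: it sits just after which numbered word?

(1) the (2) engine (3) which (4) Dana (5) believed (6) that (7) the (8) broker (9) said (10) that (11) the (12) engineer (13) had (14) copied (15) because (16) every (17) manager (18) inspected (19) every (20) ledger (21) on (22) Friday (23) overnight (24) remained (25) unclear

14

The displaced element is "the engine" (word 2).
It is linked across 2 clause boundaries (that → that).
It functions as the direct object of "copied", so the gap sits immediately after word 14 ("copied").
Base order: Dana believed that the broker said that the engineer had copied the engine because every manager inspected every ledger on Friday overnight.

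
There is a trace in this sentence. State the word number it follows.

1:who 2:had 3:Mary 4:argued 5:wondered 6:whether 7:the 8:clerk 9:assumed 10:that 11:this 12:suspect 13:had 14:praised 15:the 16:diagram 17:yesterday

The displaced element is "who" (word 1).
It is linked across 1 clause boundary (Ø).
It functions as the subject of "wondered", so the gap sits immediately after word 4 ("argued").
Base order: Mary had argued that who wondered whether the clerk assumed that this suspect had praised the diagram yesterday.

4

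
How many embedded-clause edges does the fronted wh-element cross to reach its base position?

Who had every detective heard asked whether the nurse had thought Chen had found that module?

1

"who" is extracted from the subject of "asked".
Boundaries crossed, outermost first: [Ø] — 1 in total.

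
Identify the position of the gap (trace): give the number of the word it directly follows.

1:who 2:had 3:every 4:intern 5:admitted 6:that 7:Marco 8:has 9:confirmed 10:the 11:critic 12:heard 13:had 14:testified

12

The displaced element is "who" (word 1).
It is linked across 3 clause boundaries (that → Ø → Ø).
It functions as the subject of "testified", so the gap sits immediately after word 12 ("heard").
Base order: Every intern had admitted that Marco has confirmed the critic heard who had testified.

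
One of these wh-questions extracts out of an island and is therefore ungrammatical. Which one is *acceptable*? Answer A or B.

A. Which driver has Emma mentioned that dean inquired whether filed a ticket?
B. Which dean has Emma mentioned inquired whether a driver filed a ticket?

In A, the wh-phrase is extracted from inside a wh-island (introduced by "whether"), which blocks movement.
In B, the extraction path crosses only that-complement boundaries, which are transparent.
So B is grammatical.

B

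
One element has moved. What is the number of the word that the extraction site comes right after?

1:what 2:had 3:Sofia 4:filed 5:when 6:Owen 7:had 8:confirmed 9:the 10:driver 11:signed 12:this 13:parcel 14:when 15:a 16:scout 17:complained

4

The displaced element is "what" (word 1).
It functions as the direct object of "filed", so the gap sits immediately after word 4 ("filed").
Base order: Sofia had filed what when Owen had confirmed the driver signed this parcel when a scout complained.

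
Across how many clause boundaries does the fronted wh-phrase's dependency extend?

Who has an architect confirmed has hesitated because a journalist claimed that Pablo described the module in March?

"who" is extracted from the subject of "hesitated".
Boundaries crossed, outermost first: [Ø] — 1 in total.

1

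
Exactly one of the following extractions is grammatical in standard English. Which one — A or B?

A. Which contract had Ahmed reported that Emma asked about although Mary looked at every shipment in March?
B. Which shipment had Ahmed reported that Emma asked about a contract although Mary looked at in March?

A

In B, the wh-phrase is extracted from inside an adjunct island (introduced by "although"), which blocks movement.
In A, the extraction path crosses only that-complement boundaries, which are transparent.
So A is grammatical.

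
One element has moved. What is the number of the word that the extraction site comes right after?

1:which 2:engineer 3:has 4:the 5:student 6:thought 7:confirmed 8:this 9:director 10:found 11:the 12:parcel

6

The displaced element is "which engineer" (word 2).
It is linked across 1 clause boundary (Ø).
It functions as the subject of "confirmed", so the gap sits immediately after word 6 ("thought").
Base order: The student has thought that which engineer confirmed this director found the parcel.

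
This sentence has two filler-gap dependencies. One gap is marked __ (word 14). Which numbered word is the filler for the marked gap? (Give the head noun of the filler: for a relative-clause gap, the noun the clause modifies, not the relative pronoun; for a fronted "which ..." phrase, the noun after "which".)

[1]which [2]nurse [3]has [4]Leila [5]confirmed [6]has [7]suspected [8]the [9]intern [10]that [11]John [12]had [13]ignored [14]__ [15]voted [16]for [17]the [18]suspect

The marked gap is inside the relative clause, the direct object of "ignored".
Its filler is the head noun "intern" (via "that"), at word 9.
(The other dependency links word 2 to a gap after word 5.)

9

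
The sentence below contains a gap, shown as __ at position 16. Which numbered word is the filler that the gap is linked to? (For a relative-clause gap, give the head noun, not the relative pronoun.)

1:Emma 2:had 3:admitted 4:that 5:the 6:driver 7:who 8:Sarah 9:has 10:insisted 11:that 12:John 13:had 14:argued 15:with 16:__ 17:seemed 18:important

6

The gap at 16 is the prepositional object of "argued", inside a relative clause.
The relative pronoun is "who" (word 7); it is bound by the head noun immediately before it.
Its filler is the head noun "driver", at word 6.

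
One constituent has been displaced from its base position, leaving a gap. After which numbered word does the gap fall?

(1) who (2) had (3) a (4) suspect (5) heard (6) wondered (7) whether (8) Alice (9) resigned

5

The displaced element is "who" (word 1).
It is linked across 1 clause boundary (Ø).
It functions as the subject of "wondered", so the gap sits immediately after word 5 ("heard").
Base order: A suspect had heard that who wondered whether Alice resigned.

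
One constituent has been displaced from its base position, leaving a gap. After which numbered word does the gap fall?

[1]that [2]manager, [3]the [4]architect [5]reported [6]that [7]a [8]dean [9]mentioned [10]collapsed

9

The displaced element is "that manager" (word 2).
It is linked across 2 clause boundaries (that → Ø).
It functions as the subject of "collapsed", so the gap sits immediately after word 9 ("mentioned").
Base order: The architect reported that a dean mentioned that that manager collapsed.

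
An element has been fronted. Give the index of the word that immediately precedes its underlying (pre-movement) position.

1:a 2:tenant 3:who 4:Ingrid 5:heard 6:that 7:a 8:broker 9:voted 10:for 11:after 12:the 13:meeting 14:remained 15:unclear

The displaced element is "a tenant" (word 2).
It is linked across 1 clause boundary (that).
It functions as the object of the preposition "for" of "voted", so the gap sits immediately after word 10 ("for").
Base order: Ingrid heard that a broker voted for a tenant after the meeting.

10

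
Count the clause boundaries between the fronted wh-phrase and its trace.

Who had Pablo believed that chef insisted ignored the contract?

2

"who" is extracted from the subject of "ignored".
Boundaries crossed, outermost first: [Ø], [Ø] — 2 in total.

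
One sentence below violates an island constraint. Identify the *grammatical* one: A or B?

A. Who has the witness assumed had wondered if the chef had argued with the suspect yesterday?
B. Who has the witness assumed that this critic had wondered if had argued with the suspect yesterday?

A

In B, the wh-phrase is extracted from inside a wh-island (introduced by "if"), which blocks movement.
In A, the extraction path crosses only that-complement boundaries, which are transparent.
So A is grammatical.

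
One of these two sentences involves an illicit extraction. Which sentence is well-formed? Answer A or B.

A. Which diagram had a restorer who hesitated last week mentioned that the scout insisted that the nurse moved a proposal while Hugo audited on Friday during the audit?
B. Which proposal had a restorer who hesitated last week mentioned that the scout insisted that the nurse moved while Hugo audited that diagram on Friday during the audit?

In A, the wh-phrase is extracted from inside an adjunct island (introduced by "while"), which blocks movement.
In B, the extraction path crosses only that-complement boundaries, which are transparent.
So B is grammatical.

B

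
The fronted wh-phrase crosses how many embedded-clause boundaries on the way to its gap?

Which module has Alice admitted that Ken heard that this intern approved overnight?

2

"which module" is extracted from the object of "approved".
Boundaries crossed, outermost first: [that], [that] — 2 in total.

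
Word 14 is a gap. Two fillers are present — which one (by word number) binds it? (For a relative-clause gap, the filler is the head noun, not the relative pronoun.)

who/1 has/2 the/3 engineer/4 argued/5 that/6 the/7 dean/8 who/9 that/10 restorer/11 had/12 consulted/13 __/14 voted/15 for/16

The marked gap is inside the relative clause, the direct object of "consulted".
Its filler is the head noun "dean" (via "who"), at word 8.
(The other dependency links word 1 to a gap after word 16.)

8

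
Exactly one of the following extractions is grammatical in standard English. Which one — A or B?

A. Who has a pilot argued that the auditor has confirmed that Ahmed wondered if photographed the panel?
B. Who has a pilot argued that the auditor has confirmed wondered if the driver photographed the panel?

In A, the wh-phrase is extracted from inside a wh-island (introduced by "if"), which blocks movement.
In B, the extraction path crosses only that-complement boundaries, which are transparent.
So B is grammatical.

B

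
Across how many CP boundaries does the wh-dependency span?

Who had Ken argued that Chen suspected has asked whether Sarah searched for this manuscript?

2

"who" is extracted from the subject of "asked".
Boundaries crossed, outermost first: [that], [Ø] — 2 in total.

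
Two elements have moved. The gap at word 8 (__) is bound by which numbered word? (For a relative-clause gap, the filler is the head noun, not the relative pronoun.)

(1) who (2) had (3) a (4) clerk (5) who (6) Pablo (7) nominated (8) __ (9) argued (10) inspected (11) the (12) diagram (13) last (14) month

4

The marked gap is inside the relative clause, the direct object of "nominated".
Its filler is the head noun "clerk" (via "who"), at word 4.
(The other dependency links word 1 to a gap after word 9.)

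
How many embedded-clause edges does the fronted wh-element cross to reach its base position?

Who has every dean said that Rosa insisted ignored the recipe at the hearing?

2

"who" is extracted from the subject of "ignored".
Boundaries crossed, outermost first: [that], [Ø] — 2 in total.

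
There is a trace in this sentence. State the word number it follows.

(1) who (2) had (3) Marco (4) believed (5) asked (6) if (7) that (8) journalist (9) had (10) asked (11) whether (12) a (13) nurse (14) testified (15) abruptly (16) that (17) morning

The displaced element is "who" (word 1).
It is linked across 1 clause boundary (Ø).
It functions as the subject of "asked", so the gap sits immediately after word 4 ("believed").
Base order: Marco had believed who asked if that journalist had asked whether a nurse testified abruptly that morning.

4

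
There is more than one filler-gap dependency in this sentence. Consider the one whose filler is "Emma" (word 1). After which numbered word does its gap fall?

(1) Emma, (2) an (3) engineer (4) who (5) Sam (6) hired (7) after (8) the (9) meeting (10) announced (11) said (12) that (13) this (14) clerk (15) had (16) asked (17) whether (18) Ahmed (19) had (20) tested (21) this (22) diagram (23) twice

The displaced element is "Emma" (word 1).
It is linked across 1 clause boundary (Ø).
It functions as the subject of "said", so the gap sits immediately after word 10 ("announced").
Base order: An engineer who Sam hired after the meeting announced Emma said that this clerk had asked whether Ahmed had tested this diagram twice.

10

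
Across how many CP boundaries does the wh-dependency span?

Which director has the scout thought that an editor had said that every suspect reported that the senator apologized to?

3

"which director" is extracted from the PP object of "apologized".
Boundaries crossed, outermost first: [that], [that], [that] — 3 in total.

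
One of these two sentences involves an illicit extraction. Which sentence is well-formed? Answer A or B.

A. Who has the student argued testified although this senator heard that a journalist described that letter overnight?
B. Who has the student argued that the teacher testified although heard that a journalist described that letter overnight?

In B, the wh-phrase is extracted from inside an adjunct island (introduced by "although"), which blocks movement.
In A, the extraction path crosses only that-complement boundaries, which are transparent.
So A is grammatical.

A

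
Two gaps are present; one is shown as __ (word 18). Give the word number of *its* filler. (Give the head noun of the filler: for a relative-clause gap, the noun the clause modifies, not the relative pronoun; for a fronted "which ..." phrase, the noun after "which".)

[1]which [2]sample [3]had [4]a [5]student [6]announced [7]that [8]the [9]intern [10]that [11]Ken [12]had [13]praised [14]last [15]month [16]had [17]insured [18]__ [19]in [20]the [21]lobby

2

The marked gap is the direct object of "insured".
Its filler is the fronted wh-phrase "which sample", at word 2.
(The other dependency links word 9 to a gap after word 13.)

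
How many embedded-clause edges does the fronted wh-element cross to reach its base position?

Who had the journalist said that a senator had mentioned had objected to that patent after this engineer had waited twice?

2

"who" is extracted from the subject of "objected".
Boundaries crossed, outermost first: [that], [Ø] — 2 in total.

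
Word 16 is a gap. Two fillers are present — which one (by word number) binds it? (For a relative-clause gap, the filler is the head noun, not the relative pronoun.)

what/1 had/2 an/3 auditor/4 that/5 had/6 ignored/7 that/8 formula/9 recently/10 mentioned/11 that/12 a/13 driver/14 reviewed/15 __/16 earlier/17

1

The marked gap is the direct object of "reviewed".
Its filler is the fronted wh-phrase "what", at word 1.
(The other dependency links word 4 to a gap after word 5.)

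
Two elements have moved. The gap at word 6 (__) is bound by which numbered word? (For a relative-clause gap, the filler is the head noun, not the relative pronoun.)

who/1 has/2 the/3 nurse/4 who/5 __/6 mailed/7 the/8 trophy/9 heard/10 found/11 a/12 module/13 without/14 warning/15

The marked gap is inside the relative clause, the subject of "mailed".
Its filler is the head noun "nurse" (via "who"), at word 4.
(The other dependency links word 1 to a gap after word 10.)

4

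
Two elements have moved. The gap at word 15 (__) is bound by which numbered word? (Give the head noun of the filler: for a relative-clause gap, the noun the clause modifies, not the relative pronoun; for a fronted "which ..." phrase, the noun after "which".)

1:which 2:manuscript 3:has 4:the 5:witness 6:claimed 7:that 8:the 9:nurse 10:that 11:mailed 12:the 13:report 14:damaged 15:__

2

The marked gap is the direct object of "damaged".
Its filler is the fronted wh-phrase "which manuscript", at word 2.
(The other dependency links word 9 to a gap after word 10.)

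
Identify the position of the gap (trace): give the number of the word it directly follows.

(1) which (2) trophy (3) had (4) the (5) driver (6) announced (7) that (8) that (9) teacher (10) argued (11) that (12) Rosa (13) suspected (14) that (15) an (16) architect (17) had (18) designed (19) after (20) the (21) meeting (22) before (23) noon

18

The displaced element is "which trophy" (word 2).
It is linked across 3 clause boundaries (that → that → that).
It functions as the direct object of "designed", so the gap sits immediately after word 18 ("designed").
Base order: The driver had announced that that teacher argued that Rosa suspected that an architect had designed which trophy after the meeting before noon.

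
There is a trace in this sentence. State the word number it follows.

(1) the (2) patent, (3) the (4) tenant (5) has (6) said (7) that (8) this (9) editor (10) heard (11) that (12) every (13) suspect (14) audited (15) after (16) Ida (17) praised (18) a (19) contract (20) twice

14

The displaced element is "the patent" (word 2).
It is linked across 2 clause boundaries (that → that).
It functions as the direct object of "audited", so the gap sits immediately after word 14 ("audited").
Base order: The tenant has said that this editor heard that every suspect audited the patent after Ida praised a contract twice.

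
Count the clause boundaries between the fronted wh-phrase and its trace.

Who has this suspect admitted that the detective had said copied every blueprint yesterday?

2

"who" is extracted from the subject of "copied".
Boundaries crossed, outermost first: [that], [Ø] — 2 in total.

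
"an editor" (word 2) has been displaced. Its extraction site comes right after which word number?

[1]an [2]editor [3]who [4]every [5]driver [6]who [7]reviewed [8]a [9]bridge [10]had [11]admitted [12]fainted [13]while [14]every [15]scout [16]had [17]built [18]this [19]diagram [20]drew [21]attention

11

The displaced element is "an editor" (word 2).
It is linked across 1 clause boundary (Ø).
It functions as the subject of "fainted", so the gap sits immediately after word 11 ("admitted").
Base order: Every driver who reviewed a bridge had admitted an editor fainted while every scout had built this diagram.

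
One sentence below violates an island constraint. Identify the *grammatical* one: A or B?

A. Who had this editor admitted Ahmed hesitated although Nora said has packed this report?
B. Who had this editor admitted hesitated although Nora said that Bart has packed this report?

In A, the wh-phrase is extracted from inside an adjunct island (introduced by "although"), which blocks movement.
In B, the extraction path crosses only that-complement boundaries, which are transparent.
So B is grammatical.

B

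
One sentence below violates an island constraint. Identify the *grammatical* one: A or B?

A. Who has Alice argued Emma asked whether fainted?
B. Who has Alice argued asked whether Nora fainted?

In A, the wh-phrase is extracted from inside a wh-island (introduced by "whether"), which blocks movement.
In B, the extraction path crosses only that-complement boundaries, which are transparent.
So B is grammatical.

B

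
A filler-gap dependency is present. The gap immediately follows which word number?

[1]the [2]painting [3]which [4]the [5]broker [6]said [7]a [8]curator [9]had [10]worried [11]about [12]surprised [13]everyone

The displaced element is "the painting" (word 2).
It is linked across 1 clause boundary (Ø).
It functions as the object of the preposition "about" of "worried", so the gap sits immediately after word 11 ("about").
Base order: The broker said a curator had worried about the painting.

11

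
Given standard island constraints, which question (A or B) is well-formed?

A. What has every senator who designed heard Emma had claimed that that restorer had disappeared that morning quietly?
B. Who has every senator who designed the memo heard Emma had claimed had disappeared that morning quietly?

In A, the wh-phrase is extracted from inside a complex-NP island (relative clause) (introduced by "who"), which blocks movement.
In B, the extraction path crosses only that-complement boundaries, which are transparent.
So B is grammatical.

B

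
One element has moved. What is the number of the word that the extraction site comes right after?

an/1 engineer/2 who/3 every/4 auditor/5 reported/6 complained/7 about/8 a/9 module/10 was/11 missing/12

The displaced element is "an engineer" (word 2).
It is linked across 1 clause boundary (Ø).
It functions as the subject of "complained", so the gap sits immediately after word 6 ("reported").
Base order: Every auditor reported that an engineer complained about a module.

6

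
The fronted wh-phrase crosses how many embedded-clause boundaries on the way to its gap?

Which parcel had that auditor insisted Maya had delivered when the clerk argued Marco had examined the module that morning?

1

"which parcel" is extracted from the object of "delivered".
Boundaries crossed, outermost first: [Ø] — 1 in total.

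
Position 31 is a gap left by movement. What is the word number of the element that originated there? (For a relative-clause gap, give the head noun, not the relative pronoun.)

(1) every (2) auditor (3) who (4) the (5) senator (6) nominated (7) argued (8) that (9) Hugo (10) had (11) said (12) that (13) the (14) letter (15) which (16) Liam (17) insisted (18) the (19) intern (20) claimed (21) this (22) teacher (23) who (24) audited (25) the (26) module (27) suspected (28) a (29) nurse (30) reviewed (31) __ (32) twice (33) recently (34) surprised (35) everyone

The gap at 31 is the object of "reviewed", inside a relative clause.
The relative pronoun is "which" (word 15); it is bound by the head noun immediately before it.
Its filler is the head noun "letter", at word 14.

14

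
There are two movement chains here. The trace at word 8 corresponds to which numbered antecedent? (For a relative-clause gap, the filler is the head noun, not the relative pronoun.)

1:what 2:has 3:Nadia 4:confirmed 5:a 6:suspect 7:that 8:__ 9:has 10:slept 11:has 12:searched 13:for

The marked gap is inside the relative clause, the subject of "slept".
Its filler is the head noun "suspect" (via "that"), at word 6.
(The other dependency links word 1 to a gap after word 13.)

6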